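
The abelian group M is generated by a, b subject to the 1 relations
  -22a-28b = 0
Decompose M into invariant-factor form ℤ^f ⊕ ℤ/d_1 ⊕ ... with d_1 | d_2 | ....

Answer: M ≅ ℤ^1 ⊕ ℤ/2

Derivation:
rank_ℚ(R)=1; free=2−1=1
SNF(R) diag = [2] → torsion [2]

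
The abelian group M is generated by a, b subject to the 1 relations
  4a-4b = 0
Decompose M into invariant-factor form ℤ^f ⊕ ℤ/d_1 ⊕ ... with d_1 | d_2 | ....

Answer: M ≅ ℤ^1 ⊕ ℤ/4

Derivation:
rank_ℚ(R)=1; free=2−1=1
SNF(R) diag = [4] → torsion [4]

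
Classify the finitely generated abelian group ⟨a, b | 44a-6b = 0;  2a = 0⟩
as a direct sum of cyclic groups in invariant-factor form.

rank_ℚ(R)=2; free=2−2=0
SNF(R) diag = [2, 6] → torsion [2, 6]

Answer: M ≅ ℤ/2 ⊕ ℤ/6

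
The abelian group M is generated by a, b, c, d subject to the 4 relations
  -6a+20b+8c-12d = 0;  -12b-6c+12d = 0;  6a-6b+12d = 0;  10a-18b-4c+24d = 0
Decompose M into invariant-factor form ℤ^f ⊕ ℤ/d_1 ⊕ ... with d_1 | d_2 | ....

rank_ℚ(R)=4; free=4−4=0
SNF(R) diag = [2, 2, 6, 12] → torsion [2, 2, 6, 12]

Answer: M ≅ ℤ/2 ⊕ ℤ/2 ⊕ ℤ/6 ⊕ ℤ/12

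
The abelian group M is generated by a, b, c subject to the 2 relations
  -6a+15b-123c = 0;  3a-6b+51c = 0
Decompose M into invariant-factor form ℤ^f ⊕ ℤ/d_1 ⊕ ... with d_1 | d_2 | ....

Answer: M ≅ ℤ^1 ⊕ ℤ/3 ⊕ ℤ/3

Derivation:
rank_ℚ(R)=2; free=3−2=1
SNF(R) diag = [3, 3] → torsion [3, 3]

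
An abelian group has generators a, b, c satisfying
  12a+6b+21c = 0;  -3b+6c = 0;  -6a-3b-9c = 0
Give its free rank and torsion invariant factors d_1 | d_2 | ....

rank_ℚ(R)=3; free=3−3=0
SNF(R) diag = [3, 3, 6] → torsion [3, 3, 6]

Answer: M ≅ ℤ/3 ⊕ ℤ/3 ⊕ ℤ/6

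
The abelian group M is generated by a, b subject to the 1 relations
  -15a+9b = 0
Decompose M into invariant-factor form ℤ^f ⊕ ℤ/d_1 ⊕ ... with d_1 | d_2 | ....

Answer: M ≅ ℤ^1 ⊕ ℤ/3

Derivation:
rank_ℚ(R)=1; free=2−1=1
SNF(R) diag = [3] → torsion [3]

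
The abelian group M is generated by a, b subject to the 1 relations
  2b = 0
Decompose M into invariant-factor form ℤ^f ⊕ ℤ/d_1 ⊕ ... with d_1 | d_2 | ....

rank_ℚ(R)=1; free=2−1=1
SNF(R) diag = [2] → torsion [2]

Answer: M ≅ ℤ^1 ⊕ ℤ/2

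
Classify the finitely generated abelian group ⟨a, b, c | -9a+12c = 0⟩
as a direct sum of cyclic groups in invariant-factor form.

rank_ℚ(R)=1; free=3−1=2
SNF(R) diag = [3] → torsion [3]

Answer: M ≅ ℤ^2 ⊕ ℤ/3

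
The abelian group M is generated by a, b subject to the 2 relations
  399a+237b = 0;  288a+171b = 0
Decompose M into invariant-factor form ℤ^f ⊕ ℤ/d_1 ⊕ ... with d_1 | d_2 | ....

Answer: M ≅ ℤ/3 ⊕ ℤ/9

Derivation:
rank_ℚ(R)=2; free=2−2=0
SNF(R) diag = [3, 9] → torsion [3, 9]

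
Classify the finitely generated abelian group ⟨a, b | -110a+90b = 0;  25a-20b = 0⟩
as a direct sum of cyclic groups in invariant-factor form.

Answer: M ≅ ℤ/5 ⊕ ℤ/10

Derivation:
rank_ℚ(R)=2; free=2−2=0
SNF(R) diag = [5, 10] → torsion [5, 10]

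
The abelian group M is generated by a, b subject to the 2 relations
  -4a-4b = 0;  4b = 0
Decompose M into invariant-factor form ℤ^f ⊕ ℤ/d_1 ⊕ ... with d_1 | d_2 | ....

Answer: M ≅ ℤ/4 ⊕ ℤ/4

Derivation:
rank_ℚ(R)=2; free=2−2=0
SNF(R) diag = [4, 4] → torsion [4, 4]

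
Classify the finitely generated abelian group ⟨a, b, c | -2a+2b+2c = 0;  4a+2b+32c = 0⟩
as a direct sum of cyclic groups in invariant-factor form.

rank_ℚ(R)=2; free=3−2=1
SNF(R) diag = [2, 6] → torsion [2, 6]

Answer: M ≅ ℤ^1 ⊕ ℤ/2 ⊕ ℤ/6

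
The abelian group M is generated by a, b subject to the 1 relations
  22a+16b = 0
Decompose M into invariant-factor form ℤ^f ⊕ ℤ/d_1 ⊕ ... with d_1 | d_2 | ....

Answer: M ≅ ℤ^1 ⊕ ℤ/2

Derivation:
rank_ℚ(R)=1; free=2−1=1
SNF(R) diag = [2] → torsion [2]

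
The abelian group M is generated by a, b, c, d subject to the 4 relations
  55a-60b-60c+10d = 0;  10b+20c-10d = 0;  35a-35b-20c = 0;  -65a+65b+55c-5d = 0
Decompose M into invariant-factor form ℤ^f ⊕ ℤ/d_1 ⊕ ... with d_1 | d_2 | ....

Answer: M ≅ ℤ/5 ⊕ ℤ/5 ⊕ ℤ/5 ⊕ ℤ/10

Derivation:
rank_ℚ(R)=4; free=4−4=0
SNF(R) diag = [5, 5, 5, 10] → torsion [5, 5, 5, 10]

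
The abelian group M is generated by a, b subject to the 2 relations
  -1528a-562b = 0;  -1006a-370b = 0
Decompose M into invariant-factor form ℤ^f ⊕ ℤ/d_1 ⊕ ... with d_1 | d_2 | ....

Answer: M ≅ ℤ/2 ⊕ ℤ/6

Derivation:
rank_ℚ(R)=2; free=2−2=0
SNF(R) diag = [2, 6] → torsion [2, 6]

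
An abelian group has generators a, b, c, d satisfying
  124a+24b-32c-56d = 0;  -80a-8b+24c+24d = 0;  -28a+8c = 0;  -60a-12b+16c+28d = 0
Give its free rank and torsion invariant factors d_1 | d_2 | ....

rank_ℚ(R)=4; free=4−4=0
SNF(R) diag = [4, 4, 8, 16] → torsion [4, 4, 8, 16]

Answer: M ≅ ℤ/4 ⊕ ℤ/4 ⊕ ℤ/8 ⊕ ℤ/16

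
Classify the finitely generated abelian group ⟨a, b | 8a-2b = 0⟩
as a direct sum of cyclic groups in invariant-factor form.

rank_ℚ(R)=1; free=2−1=1
SNF(R) diag = [2] → torsion [2]

Answer: M ≅ ℤ^1 ⊕ ℤ/2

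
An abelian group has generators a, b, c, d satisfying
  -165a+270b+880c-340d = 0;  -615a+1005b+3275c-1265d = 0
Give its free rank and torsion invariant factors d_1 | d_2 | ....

rank_ℚ(R)=2; free=4−2=2
SNF(R) diag = [5, 15] → torsion [5, 15]

Answer: M ≅ ℤ^2 ⊕ ℤ/5 ⊕ ℤ/15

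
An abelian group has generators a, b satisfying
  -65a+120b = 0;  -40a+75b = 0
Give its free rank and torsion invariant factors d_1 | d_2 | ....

Answer: M ≅ ℤ/5 ⊕ ℤ/15

Derivation:
rank_ℚ(R)=2; free=2−2=0
SNF(R) diag = [5, 15] → torsion [5, 15]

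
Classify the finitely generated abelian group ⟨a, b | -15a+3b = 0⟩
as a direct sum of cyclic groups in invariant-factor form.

Answer: M ≅ ℤ^1 ⊕ ℤ/3

Derivation:
rank_ℚ(R)=1; free=2−1=1
SNF(R) diag = [3] → torsion [3]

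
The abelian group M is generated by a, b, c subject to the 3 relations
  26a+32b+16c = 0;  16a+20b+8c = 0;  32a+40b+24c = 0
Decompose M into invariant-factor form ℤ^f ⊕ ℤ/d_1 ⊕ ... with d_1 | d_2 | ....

rank_ℚ(R)=3; free=3−3=0
SNF(R) diag = [2, 4, 8] → torsion [2, 4, 8]

Answer: M ≅ ℤ/2 ⊕ ℤ/4 ⊕ ℤ/8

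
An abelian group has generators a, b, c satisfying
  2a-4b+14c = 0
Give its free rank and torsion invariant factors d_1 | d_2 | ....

rank_ℚ(R)=1; free=3−1=2
SNF(R) diag = [2] → torsion [2]

Answer: M ≅ ℤ^2 ⊕ ℤ/2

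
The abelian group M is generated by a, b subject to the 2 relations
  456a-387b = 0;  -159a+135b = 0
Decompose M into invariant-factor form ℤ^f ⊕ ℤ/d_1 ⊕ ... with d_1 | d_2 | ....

rank_ℚ(R)=2; free=2−2=0
SNF(R) diag = [3, 9] → torsion [3, 9]

Answer: M ≅ ℤ/3 ⊕ ℤ/9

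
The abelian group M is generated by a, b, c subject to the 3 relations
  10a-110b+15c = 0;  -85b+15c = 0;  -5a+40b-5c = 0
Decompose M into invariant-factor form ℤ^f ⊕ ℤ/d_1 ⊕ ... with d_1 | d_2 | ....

Answer: M ≅ ℤ/5 ⊕ ℤ/5 ⊕ ℤ/5

Derivation:
rank_ℚ(R)=3; free=3−3=0
SNF(R) diag = [5, 5, 5] → torsion [5, 5, 5]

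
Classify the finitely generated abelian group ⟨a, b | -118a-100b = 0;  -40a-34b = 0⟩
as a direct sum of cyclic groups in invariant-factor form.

rank_ℚ(R)=2; free=2−2=0
SNF(R) diag = [2, 6] → torsion [2, 6]

Answer: M ≅ ℤ/2 ⊕ ℤ/6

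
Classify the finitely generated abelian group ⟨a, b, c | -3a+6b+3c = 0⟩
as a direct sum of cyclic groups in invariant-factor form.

Answer: M ≅ ℤ^2 ⊕ ℤ/3

Derivation:
rank_ℚ(R)=1; free=3−1=2
SNF(R) diag = [3] → torsion [3]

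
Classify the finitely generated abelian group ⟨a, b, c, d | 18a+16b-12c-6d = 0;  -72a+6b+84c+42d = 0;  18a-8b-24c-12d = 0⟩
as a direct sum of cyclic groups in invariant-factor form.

rank_ℚ(R)=3; free=4−3=1
SNF(R) diag = [2, 6, 18] → torsion [2, 6, 18]

Answer: M ≅ ℤ^1 ⊕ ℤ/2 ⊕ ℤ/6 ⊕ ℤ/18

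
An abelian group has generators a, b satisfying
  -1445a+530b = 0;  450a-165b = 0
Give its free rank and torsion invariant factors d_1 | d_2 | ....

rank_ℚ(R)=2; free=2−2=0
SNF(R) diag = [5, 15] → torsion [5, 15]

Answer: M ≅ ℤ/5 ⊕ ℤ/15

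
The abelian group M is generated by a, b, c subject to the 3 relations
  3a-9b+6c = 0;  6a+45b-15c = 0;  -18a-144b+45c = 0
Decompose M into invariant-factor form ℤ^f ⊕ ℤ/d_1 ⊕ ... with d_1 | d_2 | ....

rank_ℚ(R)=3; free=3−3=0
SNF(R) diag = [3, 9, 27] → torsion [3, 9, 27]

Answer: M ≅ ℤ/3 ⊕ ℤ/9 ⊕ ℤ/27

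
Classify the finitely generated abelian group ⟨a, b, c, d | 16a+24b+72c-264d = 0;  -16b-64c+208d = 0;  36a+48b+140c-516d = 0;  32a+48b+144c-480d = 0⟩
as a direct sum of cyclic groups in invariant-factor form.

Answer: M ≅ ℤ/4 ⊕ ℤ/8 ⊕ ℤ/16 ⊕ ℤ/48

Derivation:
rank_ℚ(R)=4; free=4−4=0
SNF(R) diag = [4, 8, 16, 48] → torsion [4, 8, 16, 48]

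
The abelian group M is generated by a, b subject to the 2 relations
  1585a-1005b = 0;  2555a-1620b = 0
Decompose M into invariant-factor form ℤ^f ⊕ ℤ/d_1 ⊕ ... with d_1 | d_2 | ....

Answer: M ≅ ℤ/5 ⊕ ℤ/15

Derivation:
rank_ℚ(R)=2; free=2−2=0
SNF(R) diag = [5, 15] → torsion [5, 15]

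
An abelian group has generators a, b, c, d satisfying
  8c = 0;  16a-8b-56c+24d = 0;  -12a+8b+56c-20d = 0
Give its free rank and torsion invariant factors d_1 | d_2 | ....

rank_ℚ(R)=3; free=4−3=1
SNF(R) diag = [4, 8, 8] → torsion [4, 8, 8]

Answer: M ≅ ℤ^1 ⊕ ℤ/4 ⊕ ℤ/8 ⊕ ℤ/8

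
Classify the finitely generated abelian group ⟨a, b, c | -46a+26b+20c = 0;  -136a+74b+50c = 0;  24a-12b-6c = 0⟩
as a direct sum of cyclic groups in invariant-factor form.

rank_ℚ(R)=3; free=3−3=0
SNF(R) diag = [2, 6, 6] → torsion [2, 6, 6]

Answer: M ≅ ℤ/2 ⊕ ℤ/6 ⊕ ℤ/6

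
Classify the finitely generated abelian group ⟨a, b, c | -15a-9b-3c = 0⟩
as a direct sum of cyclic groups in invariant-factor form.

Answer: M ≅ ℤ^2 ⊕ ℤ/3

Derivation:
rank_ℚ(R)=1; free=3−1=2
SNF(R) diag = [3] → torsion [3]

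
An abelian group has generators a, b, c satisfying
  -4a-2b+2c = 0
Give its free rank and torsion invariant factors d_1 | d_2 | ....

Answer: M ≅ ℤ^2 ⊕ ℤ/2

Derivation:
rank_ℚ(R)=1; free=3−1=2
SNF(R) diag = [2] → torsion [2]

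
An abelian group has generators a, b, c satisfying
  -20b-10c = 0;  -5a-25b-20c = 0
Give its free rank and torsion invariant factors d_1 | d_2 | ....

Answer: M ≅ ℤ^1 ⊕ ℤ/5 ⊕ ℤ/10

Derivation:
rank_ℚ(R)=2; free=3−2=1
SNF(R) diag = [5, 10] → torsion [5, 10]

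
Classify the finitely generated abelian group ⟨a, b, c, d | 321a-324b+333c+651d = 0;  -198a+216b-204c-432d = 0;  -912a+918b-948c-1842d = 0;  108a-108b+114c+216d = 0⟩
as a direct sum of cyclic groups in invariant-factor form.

rank_ℚ(R)=4; free=4−4=0
SNF(R) diag = [3, 6, 18, 54] → torsion [3, 6, 18, 54]

Answer: M ≅ ℤ/3 ⊕ ℤ/6 ⊕ ℤ/18 ⊕ ℤ/54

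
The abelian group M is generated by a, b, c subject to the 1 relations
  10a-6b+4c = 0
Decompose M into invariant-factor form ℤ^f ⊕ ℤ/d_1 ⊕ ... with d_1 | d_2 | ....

Answer: M ≅ ℤ^2 ⊕ ℤ/2

Derivation:
rank_ℚ(R)=1; free=3−1=2
SNF(R) diag = [2] → torsion [2]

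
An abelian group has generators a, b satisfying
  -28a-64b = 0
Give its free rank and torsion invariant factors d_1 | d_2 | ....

rank_ℚ(R)=1; free=2−1=1
SNF(R) diag = [4] → torsion [4]

Answer: M ≅ ℤ^1 ⊕ ℤ/4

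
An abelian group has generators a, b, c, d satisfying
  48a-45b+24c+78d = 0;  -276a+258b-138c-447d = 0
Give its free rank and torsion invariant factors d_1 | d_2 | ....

Answer: M ≅ ℤ^2 ⊕ ℤ/3 ⊕ ℤ/3

Derivation:
rank_ℚ(R)=2; free=4−2=2
SNF(R) diag = [3, 3] → torsion [3, 3]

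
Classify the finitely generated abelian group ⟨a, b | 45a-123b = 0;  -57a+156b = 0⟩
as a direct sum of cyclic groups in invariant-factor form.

Answer: M ≅ ℤ/3 ⊕ ℤ/3

Derivation:
rank_ℚ(R)=2; free=2−2=0
SNF(R) diag = [3, 3] → torsion [3, 3]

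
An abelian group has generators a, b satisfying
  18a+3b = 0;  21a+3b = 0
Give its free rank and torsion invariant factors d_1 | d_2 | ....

Answer: M ≅ ℤ/3 ⊕ ℤ/3

Derivation:
rank_ℚ(R)=2; free=2−2=0
SNF(R) diag = [3, 3] → torsion [3, 3]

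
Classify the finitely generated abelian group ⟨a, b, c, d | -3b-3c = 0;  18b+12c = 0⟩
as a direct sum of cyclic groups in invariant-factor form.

rank_ℚ(R)=2; free=4−2=2
SNF(R) diag = [3, 6] → torsion [3, 6]

Answer: M ≅ ℤ^2 ⊕ ℤ/3 ⊕ ℤ/6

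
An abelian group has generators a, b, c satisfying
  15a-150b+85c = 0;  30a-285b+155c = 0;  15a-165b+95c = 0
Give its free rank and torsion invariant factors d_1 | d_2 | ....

Answer: M ≅ ℤ/5 ⊕ ℤ/15 ⊕ ℤ/15

Derivation:
rank_ℚ(R)=3; free=3−3=0
SNF(R) diag = [5, 15, 15] → torsion [5, 15, 15]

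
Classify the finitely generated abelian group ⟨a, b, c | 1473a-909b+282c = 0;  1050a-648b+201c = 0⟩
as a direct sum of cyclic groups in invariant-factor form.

rank_ℚ(R)=2; free=3−2=1
SNF(R) diag = [3, 9] → torsion [3, 9]

Answer: M ≅ ℤ^1 ⊕ ℤ/3 ⊕ ℤ/9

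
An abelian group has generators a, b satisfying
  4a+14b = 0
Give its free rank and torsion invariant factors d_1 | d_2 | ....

Answer: M ≅ ℤ^1 ⊕ ℤ/2

Derivation:
rank_ℚ(R)=1; free=2−1=1
SNF(R) diag = [2] → torsion [2]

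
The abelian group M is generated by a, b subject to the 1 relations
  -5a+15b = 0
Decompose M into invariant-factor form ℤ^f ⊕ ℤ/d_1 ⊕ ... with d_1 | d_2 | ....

rank_ℚ(R)=1; free=2−1=1
SNF(R) diag = [5] → torsion [5]

Answer: M ≅ ℤ^1 ⊕ ℤ/5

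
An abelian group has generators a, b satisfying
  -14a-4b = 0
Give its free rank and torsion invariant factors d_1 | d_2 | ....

Answer: M ≅ ℤ^1 ⊕ ℤ/2

Derivation:
rank_ℚ(R)=1; free=2−1=1
SNF(R) diag = [2] → torsion [2]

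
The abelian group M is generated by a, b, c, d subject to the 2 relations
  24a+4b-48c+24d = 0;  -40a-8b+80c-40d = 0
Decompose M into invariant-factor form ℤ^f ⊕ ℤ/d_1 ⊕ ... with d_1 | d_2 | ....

rank_ℚ(R)=2; free=4−2=2
SNF(R) diag = [4, 8] → torsion [4, 8]

Answer: M ≅ ℤ^2 ⊕ ℤ/4 ⊕ ℤ/8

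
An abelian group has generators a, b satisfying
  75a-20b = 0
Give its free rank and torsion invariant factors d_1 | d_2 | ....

Answer: M ≅ ℤ^1 ⊕ ℤ/5

Derivation:
rank_ℚ(R)=1; free=2−1=1
SNF(R) diag = [5] → torsion [5]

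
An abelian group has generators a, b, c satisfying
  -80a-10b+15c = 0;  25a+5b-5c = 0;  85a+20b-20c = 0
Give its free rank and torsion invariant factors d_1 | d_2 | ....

Answer: M ≅ ℤ/5 ⊕ ℤ/5 ⊕ ℤ/15

Derivation:
rank_ℚ(R)=3; free=3−3=0
SNF(R) diag = [5, 5, 15] → torsion [5, 5, 15]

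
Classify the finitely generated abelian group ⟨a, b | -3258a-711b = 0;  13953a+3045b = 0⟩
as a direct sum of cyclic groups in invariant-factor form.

rank_ℚ(R)=2; free=2−2=0
SNF(R) diag = [3, 9] → torsion [3, 9]

Answer: M ≅ ℤ/3 ⊕ ℤ/9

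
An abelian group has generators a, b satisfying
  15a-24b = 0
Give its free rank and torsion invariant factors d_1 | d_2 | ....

Answer: M ≅ ℤ^1 ⊕ ℤ/3

Derivation:
rank_ℚ(R)=1; free=2−1=1
SNF(R) diag = [3] → torsion [3]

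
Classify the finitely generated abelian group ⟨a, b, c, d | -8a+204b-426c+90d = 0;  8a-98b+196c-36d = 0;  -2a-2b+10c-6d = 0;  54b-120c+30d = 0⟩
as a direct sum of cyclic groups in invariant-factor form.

Answer: M ≅ ℤ/2 ⊕ ℤ/2 ⊕ ℤ/6 ⊕ ℤ/18

Derivation:
rank_ℚ(R)=4; free=4−4=0
SNF(R) diag = [2, 2, 6, 18] → torsion [2, 2, 6, 18]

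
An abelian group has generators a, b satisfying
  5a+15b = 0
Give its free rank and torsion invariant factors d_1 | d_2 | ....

rank_ℚ(R)=1; free=2−1=1
SNF(R) diag = [5] → torsion [5]

Answer: M ≅ ℤ^1 ⊕ ℤ/5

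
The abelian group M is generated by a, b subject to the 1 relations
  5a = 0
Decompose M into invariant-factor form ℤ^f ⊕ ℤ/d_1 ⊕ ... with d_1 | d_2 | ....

rank_ℚ(R)=1; free=2−1=1
SNF(R) diag = [5] → torsion [5]

Answer: M ≅ ℤ^1 ⊕ ℤ/5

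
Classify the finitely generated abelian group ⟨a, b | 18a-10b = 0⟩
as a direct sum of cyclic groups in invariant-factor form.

rank_ℚ(R)=1; free=2−1=1
SNF(R) diag = [2] → torsion [2]

Answer: M ≅ ℤ^1 ⊕ ℤ/2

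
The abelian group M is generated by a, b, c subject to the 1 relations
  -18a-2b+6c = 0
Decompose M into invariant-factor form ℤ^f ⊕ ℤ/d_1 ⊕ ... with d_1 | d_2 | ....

rank_ℚ(R)=1; free=3−1=2
SNF(R) diag = [2] → torsion [2]

Answer: M ≅ ℤ^2 ⊕ ℤ/2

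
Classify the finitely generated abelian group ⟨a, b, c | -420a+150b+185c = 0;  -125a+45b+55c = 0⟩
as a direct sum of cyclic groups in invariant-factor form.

Answer: M ≅ ℤ^1 ⊕ ℤ/5 ⊕ ℤ/5

Derivation:
rank_ℚ(R)=2; free=3−2=1
SNF(R) diag = [5, 5] → torsion [5, 5]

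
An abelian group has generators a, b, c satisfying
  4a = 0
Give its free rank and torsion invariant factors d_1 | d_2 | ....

Answer: M ≅ ℤ^2 ⊕ ℤ/4

Derivation:
rank_ℚ(R)=1; free=3−1=2
SNF(R) diag = [4] → torsion [4]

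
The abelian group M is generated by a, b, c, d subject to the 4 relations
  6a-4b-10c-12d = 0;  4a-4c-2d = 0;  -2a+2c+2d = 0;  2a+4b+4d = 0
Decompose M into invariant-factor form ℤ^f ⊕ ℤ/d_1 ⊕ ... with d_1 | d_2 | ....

rank_ℚ(R)=4; free=4−4=0
SNF(R) diag = [2, 2, 2, 4] → torsion [2, 2, 2, 4]

Answer: M ≅ ℤ/2 ⊕ ℤ/2 ⊕ ℤ/2 ⊕ ℤ/4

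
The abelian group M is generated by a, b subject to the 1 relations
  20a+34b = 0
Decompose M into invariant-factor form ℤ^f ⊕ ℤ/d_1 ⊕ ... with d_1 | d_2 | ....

Answer: M ≅ ℤ^1 ⊕ ℤ/2

Derivation:
rank_ℚ(R)=1; free=2−1=1
SNF(R) diag = [2] → torsion [2]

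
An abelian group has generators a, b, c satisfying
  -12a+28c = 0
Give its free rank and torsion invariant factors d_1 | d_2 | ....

rank_ℚ(R)=1; free=3−1=2
SNF(R) diag = [4] → torsion [4]

Answer: M ≅ ℤ^2 ⊕ ℤ/4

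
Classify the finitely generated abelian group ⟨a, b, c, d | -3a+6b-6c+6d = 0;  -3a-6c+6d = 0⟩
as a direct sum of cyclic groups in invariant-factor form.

rank_ℚ(R)=2; free=4−2=2
SNF(R) diag = [3, 6] → torsion [3, 6]

Answer: M ≅ ℤ^2 ⊕ ℤ/3 ⊕ ℤ/6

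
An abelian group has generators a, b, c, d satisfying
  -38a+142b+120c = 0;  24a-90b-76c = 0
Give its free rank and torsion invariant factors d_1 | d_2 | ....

Answer: M ≅ ℤ^2 ⊕ ℤ/2 ⊕ ℤ/2

Derivation:
rank_ℚ(R)=2; free=4−2=2
SNF(R) diag = [2, 2] → torsion [2, 2]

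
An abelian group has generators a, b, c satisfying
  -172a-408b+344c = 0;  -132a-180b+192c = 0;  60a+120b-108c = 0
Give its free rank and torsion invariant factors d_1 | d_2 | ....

rank_ℚ(R)=3; free=3−3=0
SNF(R) diag = [4, 12, 36] → torsion [4, 12, 36]

Answer: M ≅ ℤ/4 ⊕ ℤ/12 ⊕ ℤ/36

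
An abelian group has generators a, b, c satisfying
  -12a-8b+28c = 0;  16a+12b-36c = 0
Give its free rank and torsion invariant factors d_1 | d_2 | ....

rank_ℚ(R)=2; free=3−2=1
SNF(R) diag = [4, 4] → torsion [4, 4]

Answer: M ≅ ℤ^1 ⊕ ℤ/4 ⊕ ℤ/4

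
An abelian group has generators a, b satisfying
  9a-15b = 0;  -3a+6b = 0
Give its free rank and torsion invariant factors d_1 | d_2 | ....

Answer: M ≅ ℤ/3 ⊕ ℤ/3

Derivation:
rank_ℚ(R)=2; free=2−2=0
SNF(R) diag = [3, 3] → torsion [3, 3]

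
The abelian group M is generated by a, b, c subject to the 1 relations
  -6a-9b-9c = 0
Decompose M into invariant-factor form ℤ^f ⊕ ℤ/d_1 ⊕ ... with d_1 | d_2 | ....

Answer: M ≅ ℤ^2 ⊕ ℤ/3

Derivation:
rank_ℚ(R)=1; free=3−1=2
SNF(R) diag = [3] → torsion [3]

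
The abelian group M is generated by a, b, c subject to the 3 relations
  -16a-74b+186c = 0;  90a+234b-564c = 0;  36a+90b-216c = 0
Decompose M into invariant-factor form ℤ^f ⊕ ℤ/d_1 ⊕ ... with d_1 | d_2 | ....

Answer: M ≅ ℤ/2 ⊕ ℤ/6 ⊕ ℤ/18

Derivation:
rank_ℚ(R)=3; free=3−3=0
SNF(R) diag = [2, 6, 18] → torsion [2, 6, 18]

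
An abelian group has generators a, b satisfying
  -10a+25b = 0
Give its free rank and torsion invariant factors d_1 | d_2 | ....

rank_ℚ(R)=1; free=2−1=1
SNF(R) diag = [5] → torsion [5]

Answer: M ≅ ℤ^1 ⊕ ℤ/5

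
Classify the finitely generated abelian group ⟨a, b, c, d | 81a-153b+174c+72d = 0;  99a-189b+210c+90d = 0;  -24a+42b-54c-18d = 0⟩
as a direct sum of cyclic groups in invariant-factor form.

rank_ℚ(R)=3; free=4−3=1
SNF(R) diag = [3, 6, 18] → torsion [3, 6, 18]

Answer: M ≅ ℤ^1 ⊕ ℤ/3 ⊕ ℤ/6 ⊕ ℤ/18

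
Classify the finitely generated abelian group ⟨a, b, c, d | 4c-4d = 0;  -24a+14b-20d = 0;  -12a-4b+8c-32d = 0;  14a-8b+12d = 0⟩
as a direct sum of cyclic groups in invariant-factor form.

Answer: M ≅ ℤ/2 ⊕ ℤ/2 ⊕ ℤ/4 ⊕ ℤ/8

Derivation:
rank_ℚ(R)=4; free=4−4=0
SNF(R) diag = [2, 2, 4, 8] → torsion [2, 2, 4, 8]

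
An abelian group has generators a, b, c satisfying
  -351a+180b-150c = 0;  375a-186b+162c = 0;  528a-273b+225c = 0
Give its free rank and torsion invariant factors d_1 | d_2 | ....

rank_ℚ(R)=3; free=3−3=0
SNF(R) diag = [3, 3, 6] → torsion [3, 3, 6]

Answer: M ≅ ℤ/3 ⊕ ℤ/3 ⊕ ℤ/6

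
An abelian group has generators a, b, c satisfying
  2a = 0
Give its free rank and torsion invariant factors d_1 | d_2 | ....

rank_ℚ(R)=1; free=3−1=2
SNF(R) diag = [2] → torsion [2]

Answer: M ≅ ℤ^2 ⊕ ℤ/2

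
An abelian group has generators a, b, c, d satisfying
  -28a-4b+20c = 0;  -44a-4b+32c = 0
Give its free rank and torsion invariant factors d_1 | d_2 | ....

Answer: M ≅ ℤ^2 ⊕ ℤ/4 ⊕ ℤ/4

Derivation:
rank_ℚ(R)=2; free=4−2=2
SNF(R) diag = [4, 4] → torsion [4, 4]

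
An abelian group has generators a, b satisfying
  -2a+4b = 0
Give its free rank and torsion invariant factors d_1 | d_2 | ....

Answer: M ≅ ℤ^1 ⊕ ℤ/2

Derivation:
rank_ℚ(R)=1; free=2−1=1
SNF(R) diag = [2] → torsion [2]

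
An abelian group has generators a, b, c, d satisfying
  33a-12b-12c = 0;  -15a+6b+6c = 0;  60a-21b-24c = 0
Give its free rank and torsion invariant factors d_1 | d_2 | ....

Answer: M ≅ ℤ^1 ⊕ ℤ/3 ⊕ ℤ/3 ⊕ ℤ/6

Derivation:
rank_ℚ(R)=3; free=4−3=1
SNF(R) diag = [3, 3, 6] → torsion [3, 3, 6]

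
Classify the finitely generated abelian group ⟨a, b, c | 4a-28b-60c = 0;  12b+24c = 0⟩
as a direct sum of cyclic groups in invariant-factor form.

rank_ℚ(R)=2; free=3−2=1
SNF(R) diag = [4, 12] → torsion [4, 12]

Answer: M ≅ ℤ^1 ⊕ ℤ/4 ⊕ ℤ/12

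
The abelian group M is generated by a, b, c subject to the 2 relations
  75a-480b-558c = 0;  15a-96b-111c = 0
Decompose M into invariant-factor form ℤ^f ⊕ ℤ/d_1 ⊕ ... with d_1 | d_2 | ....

Answer: M ≅ ℤ^1 ⊕ ℤ/3 ⊕ ℤ/3

Derivation:
rank_ℚ(R)=2; free=3−2=1
SNF(R) diag = [3, 3] → torsion [3, 3]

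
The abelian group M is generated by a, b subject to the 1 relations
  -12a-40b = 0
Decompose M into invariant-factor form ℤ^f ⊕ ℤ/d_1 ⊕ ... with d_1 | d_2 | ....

rank_ℚ(R)=1; free=2−1=1
SNF(R) diag = [4] → torsion [4]

Answer: M ≅ ℤ^1 ⊕ ℤ/4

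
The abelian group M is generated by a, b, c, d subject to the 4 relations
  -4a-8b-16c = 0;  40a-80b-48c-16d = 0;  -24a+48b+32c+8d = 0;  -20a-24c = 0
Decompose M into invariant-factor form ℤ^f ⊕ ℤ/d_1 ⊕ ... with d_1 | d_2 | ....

Answer: M ≅ ℤ/4 ⊕ ℤ/8 ⊕ ℤ/8 ⊕ ℤ/16

Derivation:
rank_ℚ(R)=4; free=4−4=0
SNF(R) diag = [4, 8, 8, 16] → torsion [4, 8, 8, 16]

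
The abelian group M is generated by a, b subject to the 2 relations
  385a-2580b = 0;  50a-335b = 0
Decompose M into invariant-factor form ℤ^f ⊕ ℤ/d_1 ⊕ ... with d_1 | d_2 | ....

Answer: M ≅ ℤ/5 ⊕ ℤ/5

Derivation:
rank_ℚ(R)=2; free=2−2=0
SNF(R) diag = [5, 5] → torsion [5, 5]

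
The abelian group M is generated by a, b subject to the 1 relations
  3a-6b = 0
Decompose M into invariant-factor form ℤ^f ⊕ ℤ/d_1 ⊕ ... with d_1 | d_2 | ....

Answer: M ≅ ℤ^1 ⊕ ℤ/3

Derivation:
rank_ℚ(R)=1; free=2−1=1
SNF(R) diag = [3] → torsion [3]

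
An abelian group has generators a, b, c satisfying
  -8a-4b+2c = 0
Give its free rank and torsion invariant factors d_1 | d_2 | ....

Answer: M ≅ ℤ^2 ⊕ ℤ/2

Derivation:
rank_ℚ(R)=1; free=3−1=2
SNF(R) diag = [2] → torsion [2]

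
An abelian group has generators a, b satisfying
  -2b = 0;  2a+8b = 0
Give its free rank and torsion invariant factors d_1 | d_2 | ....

rank_ℚ(R)=2; free=2−2=0
SNF(R) diag = [2, 2] → torsion [2, 2]

Answer: M ≅ ℤ/2 ⊕ ℤ/2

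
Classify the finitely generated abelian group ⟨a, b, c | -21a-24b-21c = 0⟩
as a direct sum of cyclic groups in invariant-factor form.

rank_ℚ(R)=1; free=3−1=2
SNF(R) diag = [3] → torsion [3]

Answer: M ≅ ℤ^2 ⊕ ℤ/3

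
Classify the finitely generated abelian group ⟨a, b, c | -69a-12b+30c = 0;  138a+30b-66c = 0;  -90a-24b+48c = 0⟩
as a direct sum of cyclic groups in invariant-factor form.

Answer: M ≅ ℤ/3 ⊕ ℤ/6 ⊕ ℤ/12

Derivation:
rank_ℚ(R)=3; free=3−3=0
SNF(R) diag = [3, 6, 12] → torsion [3, 6, 12]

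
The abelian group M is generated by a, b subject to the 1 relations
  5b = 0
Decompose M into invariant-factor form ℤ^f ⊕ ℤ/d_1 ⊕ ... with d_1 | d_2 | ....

Answer: M ≅ ℤ^1 ⊕ ℤ/5

Derivation:
rank_ℚ(R)=1; free=2−1=1
SNF(R) diag = [5] → torsion [5]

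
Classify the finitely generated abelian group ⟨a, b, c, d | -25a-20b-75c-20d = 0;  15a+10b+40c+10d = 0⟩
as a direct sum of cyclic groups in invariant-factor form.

Answer: M ≅ ℤ^2 ⊕ ℤ/5 ⊕ ℤ/5

Derivation:
rank_ℚ(R)=2; free=4−2=2
SNF(R) diag = [5, 5] → torsion [5, 5]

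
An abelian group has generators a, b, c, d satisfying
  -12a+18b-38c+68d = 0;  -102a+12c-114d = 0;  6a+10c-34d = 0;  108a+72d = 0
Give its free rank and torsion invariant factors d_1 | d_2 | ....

rank_ℚ(R)=4; free=4−4=0
SNF(R) diag = [2, 6, 18, 36] → torsion [2, 6, 18, 36]

Answer: M ≅ ℤ/2 ⊕ ℤ/6 ⊕ ℤ/18 ⊕ ℤ/36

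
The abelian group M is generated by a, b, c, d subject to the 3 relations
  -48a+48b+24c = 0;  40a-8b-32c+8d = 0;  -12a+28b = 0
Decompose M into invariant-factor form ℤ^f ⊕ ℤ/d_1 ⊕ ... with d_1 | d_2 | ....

rank_ℚ(R)=3; free=4−3=1
SNF(R) diag = [4, 8, 24] → torsion [4, 8, 24]

Answer: M ≅ ℤ^1 ⊕ ℤ/4 ⊕ ℤ/8 ⊕ ℤ/24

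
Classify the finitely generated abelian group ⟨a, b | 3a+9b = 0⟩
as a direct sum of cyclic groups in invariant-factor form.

Answer: M ≅ ℤ^1 ⊕ ℤ/3

Derivation:
rank_ℚ(R)=1; free=2−1=1
SNF(R) diag = [3] → torsion [3]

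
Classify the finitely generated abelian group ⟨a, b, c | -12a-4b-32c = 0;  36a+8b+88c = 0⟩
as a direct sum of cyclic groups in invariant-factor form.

Answer: M ≅ ℤ^1 ⊕ ℤ/4 ⊕ ℤ/12

Derivation:
rank_ℚ(R)=2; free=3−2=1
SNF(R) diag = [4, 12] → torsion [4, 12]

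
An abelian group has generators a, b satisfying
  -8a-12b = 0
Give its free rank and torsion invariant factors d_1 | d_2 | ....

Answer: M ≅ ℤ^1 ⊕ ℤ/4

Derivation:
rank_ℚ(R)=1; free=2−1=1
SNF(R) diag = [4] → torsion [4]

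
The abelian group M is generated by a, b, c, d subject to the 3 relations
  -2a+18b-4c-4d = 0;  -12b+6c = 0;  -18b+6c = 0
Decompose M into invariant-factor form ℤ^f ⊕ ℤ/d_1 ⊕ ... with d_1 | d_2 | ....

Answer: M ≅ ℤ^1 ⊕ ℤ/2 ⊕ ℤ/6 ⊕ ℤ/6

Derivation:
rank_ℚ(R)=3; free=4−3=1
SNF(R) diag = [2, 6, 6] → torsion [2, 6, 6]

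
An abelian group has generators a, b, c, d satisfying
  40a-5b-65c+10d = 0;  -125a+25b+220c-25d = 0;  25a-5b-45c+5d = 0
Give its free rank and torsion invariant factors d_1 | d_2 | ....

Answer: M ≅ ℤ^1 ⊕ ℤ/5 ⊕ ℤ/5 ⊕ ℤ/5

Derivation:
rank_ℚ(R)=3; free=4−3=1
SNF(R) diag = [5, 5, 5] → torsion [5, 5, 5]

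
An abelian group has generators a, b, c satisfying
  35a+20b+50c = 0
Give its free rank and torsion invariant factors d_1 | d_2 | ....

Answer: M ≅ ℤ^2 ⊕ ℤ/5

Derivation:
rank_ℚ(R)=1; free=3−1=2
SNF(R) diag = [5] → torsion [5]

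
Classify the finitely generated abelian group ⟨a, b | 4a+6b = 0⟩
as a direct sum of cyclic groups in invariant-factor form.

Answer: M ≅ ℤ^1 ⊕ ℤ/2

Derivation:
rank_ℚ(R)=1; free=2−1=1
SNF(R) diag = [2] → torsion [2]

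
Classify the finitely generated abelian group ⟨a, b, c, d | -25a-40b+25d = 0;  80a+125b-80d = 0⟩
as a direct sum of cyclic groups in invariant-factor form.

Answer: M ≅ ℤ^2 ⊕ ℤ/5 ⊕ ℤ/15

Derivation:
rank_ℚ(R)=2; free=4−2=2
SNF(R) diag = [5, 15] → torsion [5, 15]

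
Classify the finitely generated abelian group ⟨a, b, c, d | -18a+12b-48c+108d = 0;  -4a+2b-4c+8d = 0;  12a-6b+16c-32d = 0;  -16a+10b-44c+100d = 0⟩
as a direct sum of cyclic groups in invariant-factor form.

Answer: M ≅ ℤ/2 ⊕ ℤ/2 ⊕ ℤ/4 ⊕ ℤ/12

Derivation:
rank_ℚ(R)=4; free=4−4=0
SNF(R) diag = [2, 2, 4, 12] → torsion [2, 2, 4, 12]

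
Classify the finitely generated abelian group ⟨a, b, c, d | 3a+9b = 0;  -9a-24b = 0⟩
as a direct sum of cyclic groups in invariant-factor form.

rank_ℚ(R)=2; free=4−2=2
SNF(R) diag = [3, 3] → torsion [3, 3]

Answer: M ≅ ℤ^2 ⊕ ℤ/3 ⊕ ℤ/3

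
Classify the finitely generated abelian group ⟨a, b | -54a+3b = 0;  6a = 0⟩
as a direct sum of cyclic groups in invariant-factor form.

Answer: M ≅ ℤ/3 ⊕ ℤ/6

Derivation:
rank_ℚ(R)=2; free=2−2=0
SNF(R) diag = [3, 6] → torsion [3, 6]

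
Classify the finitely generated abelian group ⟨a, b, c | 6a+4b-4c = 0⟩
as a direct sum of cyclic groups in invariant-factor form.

rank_ℚ(R)=1; free=3−1=2
SNF(R) diag = [2] → torsion [2]

Answer: M ≅ ℤ^2 ⊕ ℤ/2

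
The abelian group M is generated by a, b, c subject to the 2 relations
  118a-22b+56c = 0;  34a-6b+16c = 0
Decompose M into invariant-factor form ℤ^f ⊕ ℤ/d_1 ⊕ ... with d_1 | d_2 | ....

rank_ℚ(R)=2; free=3−2=1
SNF(R) diag = [2, 4] → torsion [2, 4]

Answer: M ≅ ℤ^1 ⊕ ℤ/2 ⊕ ℤ/4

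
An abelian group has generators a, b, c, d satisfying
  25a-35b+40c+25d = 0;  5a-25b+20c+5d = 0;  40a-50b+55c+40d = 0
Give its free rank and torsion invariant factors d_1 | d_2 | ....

rank_ℚ(R)=3; free=4−3=1
SNF(R) diag = [5, 15, 30] → torsion [5, 15, 30]

Answer: M ≅ ℤ^1 ⊕ ℤ/5 ⊕ ℤ/15 ⊕ ℤ/30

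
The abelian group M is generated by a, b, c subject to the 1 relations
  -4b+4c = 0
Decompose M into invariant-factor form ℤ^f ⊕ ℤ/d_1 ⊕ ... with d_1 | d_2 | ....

rank_ℚ(R)=1; free=3−1=2
SNF(R) diag = [4] → torsion [4]

Answer: M ≅ ℤ^2 ⊕ ℤ/4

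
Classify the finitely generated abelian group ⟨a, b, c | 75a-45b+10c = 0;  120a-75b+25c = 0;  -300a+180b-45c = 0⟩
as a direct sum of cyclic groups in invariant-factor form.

rank_ℚ(R)=3; free=3−3=0
SNF(R) diag = [5, 15, 15] → torsion [5, 15, 15]

Answer: M ≅ ℤ/5 ⊕ ℤ/15 ⊕ ℤ/15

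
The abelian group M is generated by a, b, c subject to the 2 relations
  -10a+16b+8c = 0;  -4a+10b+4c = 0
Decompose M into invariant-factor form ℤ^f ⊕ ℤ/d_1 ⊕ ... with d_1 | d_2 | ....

Answer: M ≅ ℤ^1 ⊕ ℤ/2 ⊕ ℤ/2

Derivation:
rank_ℚ(R)=2; free=3−2=1
SNF(R) diag = [2, 2] → torsion [2, 2]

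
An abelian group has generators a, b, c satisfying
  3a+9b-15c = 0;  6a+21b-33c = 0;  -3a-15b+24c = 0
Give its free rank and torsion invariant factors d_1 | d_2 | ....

rank_ℚ(R)=3; free=3−3=0
SNF(R) diag = [3, 3, 3] → torsion [3, 3, 3]

Answer: M ≅ ℤ/3 ⊕ ℤ/3 ⊕ ℤ/3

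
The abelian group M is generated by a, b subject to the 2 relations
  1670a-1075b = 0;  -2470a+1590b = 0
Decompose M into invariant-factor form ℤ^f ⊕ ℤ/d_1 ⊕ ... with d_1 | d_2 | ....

rank_ℚ(R)=2; free=2−2=0
SNF(R) diag = [5, 10] → torsion [5, 10]

Answer: M ≅ ℤ/5 ⊕ ℤ/10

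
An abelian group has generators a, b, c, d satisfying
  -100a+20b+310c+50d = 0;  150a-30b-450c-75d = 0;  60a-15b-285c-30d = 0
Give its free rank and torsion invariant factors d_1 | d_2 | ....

rank_ℚ(R)=3; free=4−3=1
SNF(R) diag = [5, 15, 30] → torsion [5, 15, 30]

Answer: M ≅ ℤ^1 ⊕ ℤ/5 ⊕ ℤ/15 ⊕ ℤ/30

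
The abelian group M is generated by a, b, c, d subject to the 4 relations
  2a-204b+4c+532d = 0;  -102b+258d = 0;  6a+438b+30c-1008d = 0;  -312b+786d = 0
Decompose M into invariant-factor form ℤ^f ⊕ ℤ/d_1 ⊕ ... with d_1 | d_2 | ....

rank_ℚ(R)=4; free=4−4=0
SNF(R) diag = [2, 6, 18, 54] → torsion [2, 6, 18, 54]

Answer: M ≅ ℤ/2 ⊕ ℤ/6 ⊕ ℤ/18 ⊕ ℤ/54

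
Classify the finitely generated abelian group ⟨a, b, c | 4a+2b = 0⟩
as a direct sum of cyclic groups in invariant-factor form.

rank_ℚ(R)=1; free=3−1=2
SNF(R) diag = [2] → torsion [2]

Answer: M ≅ ℤ^2 ⊕ ℤ/2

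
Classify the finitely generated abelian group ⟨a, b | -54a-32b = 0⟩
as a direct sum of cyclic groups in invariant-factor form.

rank_ℚ(R)=1; free=2−1=1
SNF(R) diag = [2] → torsion [2]

Answer: M ≅ ℤ^1 ⊕ ℤ/2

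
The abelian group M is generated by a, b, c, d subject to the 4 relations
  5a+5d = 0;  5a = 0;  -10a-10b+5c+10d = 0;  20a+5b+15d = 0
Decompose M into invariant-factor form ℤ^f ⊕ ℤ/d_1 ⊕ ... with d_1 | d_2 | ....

rank_ℚ(R)=4; free=4−4=0
SNF(R) diag = [5, 5, 5, 5] → torsion [5, 5, 5, 5]

Answer: M ≅ ℤ/5 ⊕ ℤ/5 ⊕ ℤ/5 ⊕ ℤ/5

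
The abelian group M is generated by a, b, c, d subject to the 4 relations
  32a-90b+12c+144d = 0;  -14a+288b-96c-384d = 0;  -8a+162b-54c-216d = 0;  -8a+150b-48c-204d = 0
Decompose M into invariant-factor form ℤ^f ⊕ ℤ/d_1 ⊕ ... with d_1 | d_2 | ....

rank_ℚ(R)=4; free=4−4=0
SNF(R) diag = [2, 6, 6, 12] → torsion [2, 6, 6, 12]

Answer: M ≅ ℤ/2 ⊕ ℤ/6 ⊕ ℤ/6 ⊕ ℤ/12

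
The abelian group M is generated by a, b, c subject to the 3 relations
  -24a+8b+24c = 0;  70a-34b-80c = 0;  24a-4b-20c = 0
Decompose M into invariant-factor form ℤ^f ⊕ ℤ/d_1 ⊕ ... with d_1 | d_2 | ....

rank_ℚ(R)=3; free=3−3=0
SNF(R) diag = [2, 4, 8] → torsion [2, 4, 8]

Answer: M ≅ ℤ/2 ⊕ ℤ/4 ⊕ ℤ/8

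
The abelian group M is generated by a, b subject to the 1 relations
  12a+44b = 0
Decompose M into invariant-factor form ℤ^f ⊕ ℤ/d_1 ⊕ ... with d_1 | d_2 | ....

rank_ℚ(R)=1; free=2−1=1
SNF(R) diag = [4] → torsion [4]

Answer: M ≅ ℤ^1 ⊕ ℤ/4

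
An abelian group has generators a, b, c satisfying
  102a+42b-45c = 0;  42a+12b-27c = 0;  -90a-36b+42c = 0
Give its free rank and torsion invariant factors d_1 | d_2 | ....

rank_ℚ(R)=3; free=3−3=0
SNF(R) diag = [3, 6, 18] → torsion [3, 6, 18]

Answer: M ≅ ℤ/3 ⊕ ℤ/6 ⊕ ℤ/18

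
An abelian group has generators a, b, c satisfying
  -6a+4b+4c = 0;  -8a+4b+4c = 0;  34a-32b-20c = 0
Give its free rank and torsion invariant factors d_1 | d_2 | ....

Answer: M ≅ ℤ/2 ⊕ ℤ/4 ⊕ ℤ/12

Derivation:
rank_ℚ(R)=3; free=3−3=0
SNF(R) diag = [2, 4, 12] → torsion [2, 4, 12]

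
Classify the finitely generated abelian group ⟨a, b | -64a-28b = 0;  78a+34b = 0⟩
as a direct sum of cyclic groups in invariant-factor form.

Answer: M ≅ ℤ/2 ⊕ ℤ/4

Derivation:
rank_ℚ(R)=2; free=2−2=0
SNF(R) diag = [2, 4] → torsion [2, 4]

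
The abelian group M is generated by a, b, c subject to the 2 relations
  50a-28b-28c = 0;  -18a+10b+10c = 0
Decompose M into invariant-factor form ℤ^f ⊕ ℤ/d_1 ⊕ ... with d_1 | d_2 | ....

rank_ℚ(R)=2; free=3−2=1
SNF(R) diag = [2, 2] → torsion [2, 2]

Answer: M ≅ ℤ^1 ⊕ ℤ/2 ⊕ ℤ/2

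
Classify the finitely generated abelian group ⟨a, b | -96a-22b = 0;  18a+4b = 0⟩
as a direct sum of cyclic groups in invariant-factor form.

Answer: M ≅ ℤ/2 ⊕ ℤ/6

Derivation:
rank_ℚ(R)=2; free=2−2=0
SNF(R) diag = [2, 6] → torsion [2, 6]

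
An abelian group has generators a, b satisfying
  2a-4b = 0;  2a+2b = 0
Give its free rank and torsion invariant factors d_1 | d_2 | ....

Answer: M ≅ ℤ/2 ⊕ ℤ/6

Derivation:
rank_ℚ(R)=2; free=2−2=0
SNF(R) diag = [2, 6] → torsion [2, 6]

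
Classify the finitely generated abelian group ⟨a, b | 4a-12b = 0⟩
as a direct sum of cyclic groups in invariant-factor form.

Answer: M ≅ ℤ^1 ⊕ ℤ/4

Derivation:
rank_ℚ(R)=1; free=2−1=1
SNF(R) diag = [4] → torsion [4]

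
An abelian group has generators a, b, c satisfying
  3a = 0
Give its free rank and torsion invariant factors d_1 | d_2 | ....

rank_ℚ(R)=1; free=3−1=2
SNF(R) diag = [3] → torsion [3]

Answer: M ≅ ℤ^2 ⊕ ℤ/3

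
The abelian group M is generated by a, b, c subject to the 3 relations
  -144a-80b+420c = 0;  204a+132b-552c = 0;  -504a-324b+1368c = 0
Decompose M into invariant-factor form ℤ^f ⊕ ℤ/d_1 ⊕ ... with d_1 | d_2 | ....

rank_ℚ(R)=3; free=3−3=0
SNF(R) diag = [4, 12, 36] → torsion [4, 12, 36]

Answer: M ≅ ℤ/4 ⊕ ℤ/12 ⊕ ℤ/36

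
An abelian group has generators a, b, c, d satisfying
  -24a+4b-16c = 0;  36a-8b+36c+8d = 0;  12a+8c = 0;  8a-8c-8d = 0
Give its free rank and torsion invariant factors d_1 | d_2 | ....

Answer: M ≅ ℤ/4 ⊕ ℤ/4 ⊕ ℤ/4 ⊕ ℤ/8

Derivation:
rank_ℚ(R)=4; free=4−4=0
SNF(R) diag = [4, 4, 4, 8] → torsion [4, 4, 4, 8]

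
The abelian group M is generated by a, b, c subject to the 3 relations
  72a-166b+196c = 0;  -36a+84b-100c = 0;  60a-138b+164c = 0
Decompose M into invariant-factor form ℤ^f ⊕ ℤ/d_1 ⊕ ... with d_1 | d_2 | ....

rank_ℚ(R)=3; free=3−3=0
SNF(R) diag = [2, 4, 12] → torsion [2, 4, 12]

Answer: M ≅ ℤ/2 ⊕ ℤ/4 ⊕ ℤ/12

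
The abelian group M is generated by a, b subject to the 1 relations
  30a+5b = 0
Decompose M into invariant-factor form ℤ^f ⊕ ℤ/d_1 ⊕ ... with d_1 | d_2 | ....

Answer: M ≅ ℤ^1 ⊕ ℤ/5

Derivation:
rank_ℚ(R)=1; free=2−1=1
SNF(R) diag = [5] → torsion [5]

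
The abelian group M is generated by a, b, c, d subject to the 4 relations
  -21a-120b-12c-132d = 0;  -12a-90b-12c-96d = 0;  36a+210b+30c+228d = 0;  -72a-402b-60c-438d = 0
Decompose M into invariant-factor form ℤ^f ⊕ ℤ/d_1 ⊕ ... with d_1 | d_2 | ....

rank_ℚ(R)=4; free=4−4=0
SNF(R) diag = [3, 6, 6, 18] → torsion [3, 6, 6, 18]

Answer: M ≅ ℤ/3 ⊕ ℤ/6 ⊕ ℤ/6 ⊕ ℤ/18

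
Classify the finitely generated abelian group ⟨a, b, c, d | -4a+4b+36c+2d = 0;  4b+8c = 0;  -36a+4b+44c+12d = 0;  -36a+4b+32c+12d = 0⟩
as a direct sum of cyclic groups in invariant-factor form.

Answer: M ≅ ℤ/2 ⊕ ℤ/4 ⊕ ℤ/12 ⊕ ℤ/12

Derivation:
rank_ℚ(R)=4; free=4−4=0
SNF(R) diag = [2, 4, 12, 12] → torsion [2, 4, 12, 12]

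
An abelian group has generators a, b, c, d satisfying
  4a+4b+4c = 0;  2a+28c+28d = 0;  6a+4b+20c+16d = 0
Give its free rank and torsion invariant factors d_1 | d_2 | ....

rank_ℚ(R)=3; free=4−3=1
SNF(R) diag = [2, 4, 12] → torsion [2, 4, 12]

Answer: M ≅ ℤ^1 ⊕ ℤ/2 ⊕ ℤ/4 ⊕ ℤ/12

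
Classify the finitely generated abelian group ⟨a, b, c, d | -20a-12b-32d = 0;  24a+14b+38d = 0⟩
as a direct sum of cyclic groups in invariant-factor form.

Answer: M ≅ ℤ^2 ⊕ ℤ/2 ⊕ ℤ/4

Derivation:
rank_ℚ(R)=2; free=4−2=2
SNF(R) diag = [2, 4] → torsion [2, 4]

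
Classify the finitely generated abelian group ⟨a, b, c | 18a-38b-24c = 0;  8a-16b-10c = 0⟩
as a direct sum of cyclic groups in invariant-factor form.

rank_ℚ(R)=2; free=3−2=1
SNF(R) diag = [2, 2] → torsion [2, 2]

Answer: M ≅ ℤ^1 ⊕ ℤ/2 ⊕ ℤ/2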